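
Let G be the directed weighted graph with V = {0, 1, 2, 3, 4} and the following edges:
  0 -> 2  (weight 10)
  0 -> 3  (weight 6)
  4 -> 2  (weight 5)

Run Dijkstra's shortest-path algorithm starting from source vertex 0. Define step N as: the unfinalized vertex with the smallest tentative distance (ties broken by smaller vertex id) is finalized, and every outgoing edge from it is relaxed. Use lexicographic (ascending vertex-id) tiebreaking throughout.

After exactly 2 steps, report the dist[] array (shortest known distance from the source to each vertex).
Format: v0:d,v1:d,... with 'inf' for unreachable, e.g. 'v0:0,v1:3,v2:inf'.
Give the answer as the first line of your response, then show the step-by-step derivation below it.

v0:0,v1:inf,v2:10,v3:6,v4:inf

step 1: dist = v0:0,v1:inf,v2:10,v3:6,v4:inf
step 2: dist = v0:0,v1:inf,v2:10,v3:6,v4:inf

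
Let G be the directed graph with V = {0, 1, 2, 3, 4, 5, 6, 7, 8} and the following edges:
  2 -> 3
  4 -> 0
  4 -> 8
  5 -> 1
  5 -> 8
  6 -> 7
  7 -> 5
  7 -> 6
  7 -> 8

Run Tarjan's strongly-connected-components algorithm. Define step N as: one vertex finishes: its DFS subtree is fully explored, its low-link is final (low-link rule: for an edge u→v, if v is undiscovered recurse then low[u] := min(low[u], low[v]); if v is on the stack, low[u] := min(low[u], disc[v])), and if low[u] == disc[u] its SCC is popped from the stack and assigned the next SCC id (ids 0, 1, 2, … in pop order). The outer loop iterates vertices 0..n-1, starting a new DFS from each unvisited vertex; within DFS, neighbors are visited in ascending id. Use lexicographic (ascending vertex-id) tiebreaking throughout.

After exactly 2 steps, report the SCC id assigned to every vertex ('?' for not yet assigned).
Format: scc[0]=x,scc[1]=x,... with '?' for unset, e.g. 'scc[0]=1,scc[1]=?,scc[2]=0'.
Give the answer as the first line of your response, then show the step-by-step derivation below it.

scc[0]=0,scc[1]=1,scc[2]=?,scc[3]=?,scc[4]=?,scc[5]=?,scc[6]=?,scc[7]=?,scc[8]=?

step 1: low=(low[0]=0,low[1]=?,low[2]=?,low[3]=?,low[4]=?,low[5]=?,low[6]=?,low[7]=?,low[8]=?); scc=(scc[0]=0,scc[1]=?,scc[2]=?,scc[3]=?,scc[4]=?,scc[5]=?,scc[6]=?,scc[7]=?,scc[8]=?)
step 2: low=(low[0]=0,low[1]=1,low[2]=?,low[3]=?,low[4]=?,low[5]=?,low[6]=?,low[7]=?,low[8]=?); scc=(scc[0]=0,scc[1]=1,scc[2]=?,scc[3]=?,scc[4]=?,scc[5]=?,scc[6]=?,scc[7]=?,scc[8]=?)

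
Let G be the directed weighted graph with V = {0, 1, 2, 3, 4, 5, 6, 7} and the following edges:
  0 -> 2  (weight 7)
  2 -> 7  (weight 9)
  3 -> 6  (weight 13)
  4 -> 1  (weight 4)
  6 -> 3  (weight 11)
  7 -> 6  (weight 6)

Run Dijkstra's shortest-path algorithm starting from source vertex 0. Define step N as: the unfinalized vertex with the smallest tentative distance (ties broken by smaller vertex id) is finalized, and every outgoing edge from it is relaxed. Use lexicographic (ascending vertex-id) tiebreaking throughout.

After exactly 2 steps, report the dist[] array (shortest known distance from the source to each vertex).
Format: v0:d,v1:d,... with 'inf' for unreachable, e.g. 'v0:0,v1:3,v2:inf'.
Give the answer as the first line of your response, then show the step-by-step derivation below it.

v0:0,v1:inf,v2:7,v3:inf,v4:inf,v5:inf,v6:inf,v7:16

step 1: dist = v0:0,v1:inf,v2:7,v3:inf,v4:inf,v5:inf,v6:inf,v7:inf
step 2: dist = v0:0,v1:inf,v2:7,v3:inf,v4:inf,v5:inf,v6:inf,v7:16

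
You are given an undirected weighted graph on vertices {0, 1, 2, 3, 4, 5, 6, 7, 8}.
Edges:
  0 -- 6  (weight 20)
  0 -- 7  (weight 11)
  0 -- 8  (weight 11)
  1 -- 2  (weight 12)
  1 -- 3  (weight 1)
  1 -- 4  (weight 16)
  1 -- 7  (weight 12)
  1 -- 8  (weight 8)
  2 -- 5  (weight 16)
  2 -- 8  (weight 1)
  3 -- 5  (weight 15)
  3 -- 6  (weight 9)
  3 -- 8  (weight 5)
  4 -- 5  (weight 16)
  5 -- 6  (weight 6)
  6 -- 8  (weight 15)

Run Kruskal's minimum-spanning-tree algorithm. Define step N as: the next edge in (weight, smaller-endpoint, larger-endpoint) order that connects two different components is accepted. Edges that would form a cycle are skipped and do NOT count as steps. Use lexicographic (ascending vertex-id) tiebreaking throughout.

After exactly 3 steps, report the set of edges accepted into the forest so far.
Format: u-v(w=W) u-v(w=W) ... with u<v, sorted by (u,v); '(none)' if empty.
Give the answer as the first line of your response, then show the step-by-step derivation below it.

1-3(w=1) 2-8(w=1) 3-8(w=5)

step 1: add edge 1-3 (w=1); MST = {1-3(w=1)}
step 2: add edge 2-8 (w=1); MST = {1-3(w=1) 2-8(w=1)}
step 3: add edge 3-8 (w=5); MST = {1-3(w=1) 2-8(w=1) 3-8(w=5)}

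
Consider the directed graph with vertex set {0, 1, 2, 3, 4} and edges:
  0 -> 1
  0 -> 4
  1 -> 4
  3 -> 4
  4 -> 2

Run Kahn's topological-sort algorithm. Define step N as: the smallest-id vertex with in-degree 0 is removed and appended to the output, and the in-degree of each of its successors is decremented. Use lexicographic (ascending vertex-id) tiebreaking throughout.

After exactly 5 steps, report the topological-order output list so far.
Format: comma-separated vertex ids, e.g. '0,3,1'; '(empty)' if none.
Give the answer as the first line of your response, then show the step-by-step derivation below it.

0,1,3,4,2

step 1: output 0; order=[0]; indeg=(0,0,1,0,2)
step 2: output 1; order=[0,1]; indeg=(0,0,1,0,1)
step 3: output 3; order=[0,1,3]; indeg=(0,0,1,0,0)
step 4: output 4; order=[0,1,3,4]; indeg=(0,0,0,0,0)
step 5: output 2; order=[0,1,3,4,2]; indeg=(0,0,0,0,0)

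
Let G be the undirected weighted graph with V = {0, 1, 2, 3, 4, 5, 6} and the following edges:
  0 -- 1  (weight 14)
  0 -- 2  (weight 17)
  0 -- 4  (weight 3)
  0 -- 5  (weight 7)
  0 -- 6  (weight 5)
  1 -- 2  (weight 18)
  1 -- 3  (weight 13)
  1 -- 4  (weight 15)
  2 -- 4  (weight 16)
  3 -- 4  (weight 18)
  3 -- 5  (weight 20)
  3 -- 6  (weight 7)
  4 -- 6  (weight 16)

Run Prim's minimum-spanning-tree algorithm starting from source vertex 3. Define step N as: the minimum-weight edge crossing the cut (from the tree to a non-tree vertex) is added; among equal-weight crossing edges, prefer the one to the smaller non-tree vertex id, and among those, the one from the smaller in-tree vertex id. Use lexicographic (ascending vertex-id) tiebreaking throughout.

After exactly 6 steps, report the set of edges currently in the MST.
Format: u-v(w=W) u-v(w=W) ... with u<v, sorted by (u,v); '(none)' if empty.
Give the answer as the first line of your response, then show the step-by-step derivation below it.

0-4(w=3) 0-5(w=7) 0-6(w=5) 1-3(w=13) 2-4(w=16) 3-6(w=7)

step 1: add edge 3-6 (w=7); MST = {3-6(w=7)}
step 2: add edge 0-6 (w=5); MST = {0-6(w=5) 3-6(w=7)}
step 3: add edge 0-4 (w=3); MST = {0-4(w=3) 0-6(w=5) 3-6(w=7)}
step 4: add edge 0-5 (w=7); MST = {0-4(w=3) 0-5(w=7) 0-6(w=5) 3-6(w=7)}
step 5: add edge 1-3 (w=13); MST = {0-4(w=3) 0-5(w=7) 0-6(w=5) 1-3(w=13) 3-6(w=7)}
step 6: add edge 2-4 (w=16); MST = {0-4(w=3) 0-5(w=7) 0-6(w=5) 1-3(w=13) 2-4(w=16) 3-6(w=7)}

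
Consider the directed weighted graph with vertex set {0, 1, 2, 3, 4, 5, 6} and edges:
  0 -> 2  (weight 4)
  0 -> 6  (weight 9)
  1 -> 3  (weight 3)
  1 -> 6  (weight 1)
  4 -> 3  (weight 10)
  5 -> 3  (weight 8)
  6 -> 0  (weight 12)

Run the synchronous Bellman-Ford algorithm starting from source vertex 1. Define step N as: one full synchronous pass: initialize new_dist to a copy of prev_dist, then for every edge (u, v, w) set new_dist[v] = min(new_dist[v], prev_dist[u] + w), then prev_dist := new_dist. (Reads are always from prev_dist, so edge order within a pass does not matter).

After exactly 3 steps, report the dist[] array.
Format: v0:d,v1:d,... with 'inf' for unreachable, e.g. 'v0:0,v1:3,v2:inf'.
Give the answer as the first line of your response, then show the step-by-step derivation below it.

v0:13,v1:0,v2:17,v3:3,v4:inf,v5:inf,v6:1

step 1: dist = v0:inf,v1:0,v2:inf,v3:3,v4:inf,v5:inf,v6:1
step 2: dist = v0:13,v1:0,v2:inf,v3:3,v4:inf,v5:inf,v6:1
step 3: dist = v0:13,v1:0,v2:17,v3:3,v4:inf,v5:inf,v6:1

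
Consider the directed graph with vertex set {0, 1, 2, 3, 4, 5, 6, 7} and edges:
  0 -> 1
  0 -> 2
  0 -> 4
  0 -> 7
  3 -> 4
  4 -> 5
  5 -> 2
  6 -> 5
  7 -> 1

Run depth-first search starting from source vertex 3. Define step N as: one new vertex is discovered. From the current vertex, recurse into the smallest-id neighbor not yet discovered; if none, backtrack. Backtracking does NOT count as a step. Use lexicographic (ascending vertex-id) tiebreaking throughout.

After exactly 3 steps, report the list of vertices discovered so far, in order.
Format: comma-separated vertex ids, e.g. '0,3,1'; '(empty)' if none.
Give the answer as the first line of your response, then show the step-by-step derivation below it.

3,4,5

step 1: discover 3; path=3; order=3
step 2: discover 4; path=3>4; order=3,4
step 3: discover 5; path=3>4>5; order=3,4,5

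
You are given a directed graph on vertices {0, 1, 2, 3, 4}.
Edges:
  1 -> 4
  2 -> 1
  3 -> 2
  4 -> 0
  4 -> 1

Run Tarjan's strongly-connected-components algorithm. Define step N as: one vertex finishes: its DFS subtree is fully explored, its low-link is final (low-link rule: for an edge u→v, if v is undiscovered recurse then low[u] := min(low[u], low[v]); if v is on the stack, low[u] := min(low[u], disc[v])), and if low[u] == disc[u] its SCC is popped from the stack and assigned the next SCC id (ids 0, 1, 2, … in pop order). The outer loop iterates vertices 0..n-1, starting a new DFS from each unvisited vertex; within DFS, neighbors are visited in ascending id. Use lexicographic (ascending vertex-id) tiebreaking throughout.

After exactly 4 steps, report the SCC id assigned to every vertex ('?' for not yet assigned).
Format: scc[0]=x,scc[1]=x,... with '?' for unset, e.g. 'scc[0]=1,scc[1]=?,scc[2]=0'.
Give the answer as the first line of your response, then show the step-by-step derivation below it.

scc[0]=0,scc[1]=1,scc[2]=2,scc[3]=?,scc[4]=1

step 1: low=(low[0]=0,low[1]=?,low[2]=?,low[3]=?,low[4]=?); scc=(scc[0]=0,scc[1]=?,scc[2]=?,scc[3]=?,scc[4]=?)
step 2: low=(low[0]=0,low[1]=1,low[2]=?,low[3]=?,low[4]=1); scc=(scc[0]=0,scc[1]=?,scc[2]=?,scc[3]=?,scc[4]=?)
step 3: low=(low[0]=0,low[1]=1,low[2]=?,low[3]=?,low[4]=1); scc=(scc[0]=0,scc[1]=1,scc[2]=?,scc[3]=?,scc[4]=1)
step 4: low=(low[0]=0,low[1]=1,low[2]=3,low[3]=?,low[4]=1); scc=(scc[0]=0,scc[1]=1,scc[2]=2,scc[3]=?,scc[4]=1)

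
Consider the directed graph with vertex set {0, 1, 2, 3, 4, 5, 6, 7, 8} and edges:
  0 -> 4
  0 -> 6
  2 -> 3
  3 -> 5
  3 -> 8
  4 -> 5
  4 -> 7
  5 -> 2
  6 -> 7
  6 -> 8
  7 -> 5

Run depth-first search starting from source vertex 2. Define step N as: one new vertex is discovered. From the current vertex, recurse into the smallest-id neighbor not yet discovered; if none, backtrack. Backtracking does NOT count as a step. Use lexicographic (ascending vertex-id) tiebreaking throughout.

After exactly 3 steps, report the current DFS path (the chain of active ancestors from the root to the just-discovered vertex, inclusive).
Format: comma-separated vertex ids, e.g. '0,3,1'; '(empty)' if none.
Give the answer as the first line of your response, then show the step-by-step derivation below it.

2,3,5

step 1: discover 2; path=2; order=2
step 2: discover 3; path=2>3; order=2,3
step 3: discover 5; path=2>3>5; order=2,3,5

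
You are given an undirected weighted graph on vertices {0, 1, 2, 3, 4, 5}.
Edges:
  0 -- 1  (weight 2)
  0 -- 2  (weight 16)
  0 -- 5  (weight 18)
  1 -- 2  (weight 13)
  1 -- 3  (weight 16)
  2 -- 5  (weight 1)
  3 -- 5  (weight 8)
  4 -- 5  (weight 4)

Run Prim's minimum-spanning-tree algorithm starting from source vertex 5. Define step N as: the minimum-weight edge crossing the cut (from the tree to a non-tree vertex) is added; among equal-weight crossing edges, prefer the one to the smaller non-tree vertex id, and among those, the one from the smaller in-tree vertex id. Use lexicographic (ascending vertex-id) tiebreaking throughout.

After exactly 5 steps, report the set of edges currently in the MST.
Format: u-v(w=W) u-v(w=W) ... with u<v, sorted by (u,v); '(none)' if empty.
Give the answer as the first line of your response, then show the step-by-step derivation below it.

0-1(w=2) 1-2(w=13) 2-5(w=1) 3-5(w=8) 4-5(w=4)

step 1: add edge 2-5 (w=1); MST = {2-5(w=1)}
step 2: add edge 4-5 (w=4); MST = {2-5(w=1) 4-5(w=4)}
step 3: add edge 3-5 (w=8); MST = {2-5(w=1) 3-5(w=8) 4-5(w=4)}
step 4: add edge 1-2 (w=13); MST = {1-2(w=13) 2-5(w=1) 3-5(w=8) 4-5(w=4)}
step 5: add edge 0-1 (w=2); MST = {0-1(w=2) 1-2(w=13) 2-5(w=1) 3-5(w=8) 4-5(w=4)}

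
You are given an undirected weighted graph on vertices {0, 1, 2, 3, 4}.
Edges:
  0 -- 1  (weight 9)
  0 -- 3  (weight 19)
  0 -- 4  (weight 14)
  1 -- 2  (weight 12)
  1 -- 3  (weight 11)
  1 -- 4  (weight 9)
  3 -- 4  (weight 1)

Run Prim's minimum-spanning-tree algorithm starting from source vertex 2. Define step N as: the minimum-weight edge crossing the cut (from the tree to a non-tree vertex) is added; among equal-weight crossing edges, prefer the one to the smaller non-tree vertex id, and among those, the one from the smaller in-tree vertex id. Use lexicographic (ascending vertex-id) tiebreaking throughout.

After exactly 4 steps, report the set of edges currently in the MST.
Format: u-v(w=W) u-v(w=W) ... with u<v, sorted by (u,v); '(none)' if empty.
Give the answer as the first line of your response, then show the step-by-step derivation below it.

0-1(w=9) 1-2(w=12) 1-4(w=9) 3-4(w=1)

step 1: add edge 1-2 (w=12); MST = {1-2(w=12)}
step 2: add edge 0-1 (w=9); MST = {0-1(w=9) 1-2(w=12)}
step 3: add edge 1-4 (w=9); MST = {0-1(w=9) 1-2(w=12) 1-4(w=9)}
step 4: add edge 3-4 (w=1); MST = {0-1(w=9) 1-2(w=12) 1-4(w=9) 3-4(w=1)}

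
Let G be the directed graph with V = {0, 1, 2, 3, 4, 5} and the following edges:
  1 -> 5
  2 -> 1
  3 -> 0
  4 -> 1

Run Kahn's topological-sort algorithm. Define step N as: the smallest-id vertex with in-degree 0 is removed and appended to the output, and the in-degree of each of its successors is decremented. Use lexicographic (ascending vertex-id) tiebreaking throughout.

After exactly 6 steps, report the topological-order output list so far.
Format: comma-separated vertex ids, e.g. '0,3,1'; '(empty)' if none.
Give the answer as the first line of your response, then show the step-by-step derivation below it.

2,3,0,4,1,5

step 1: output 2; order=[2]; indeg=(1,1,0,0,0,1)
step 2: output 3; order=[2,3]; indeg=(0,1,0,0,0,1)
step 3: output 0; order=[2,3,0]; indeg=(0,1,0,0,0,1)
step 4: output 4; order=[2,3,0,4]; indeg=(0,0,0,0,0,1)
step 5: output 1; order=[2,3,0,4,1]; indeg=(0,0,0,0,0,0)
step 6: output 5; order=[2,3,0,4,1,5]; indeg=(0,0,0,0,0,0)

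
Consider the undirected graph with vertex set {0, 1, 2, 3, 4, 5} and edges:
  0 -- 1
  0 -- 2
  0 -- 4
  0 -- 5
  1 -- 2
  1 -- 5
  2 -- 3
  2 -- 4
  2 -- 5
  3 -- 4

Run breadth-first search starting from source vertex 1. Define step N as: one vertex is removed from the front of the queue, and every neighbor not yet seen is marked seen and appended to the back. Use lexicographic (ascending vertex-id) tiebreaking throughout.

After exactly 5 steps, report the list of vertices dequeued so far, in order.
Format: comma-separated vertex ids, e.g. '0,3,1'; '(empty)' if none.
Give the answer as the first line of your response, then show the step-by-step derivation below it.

1,0,2,5,4

step 1: dequeue 1; queue=[0,2,5]; order=1
step 2: dequeue 0; queue=[2,5,4]; order=1,0
step 3: dequeue 2; queue=[5,4,3]; order=1,0,2
step 4: dequeue 5; queue=[4,3]; order=1,0,2,5
step 5: dequeue 4; queue=[3]; order=1,0,2,5,4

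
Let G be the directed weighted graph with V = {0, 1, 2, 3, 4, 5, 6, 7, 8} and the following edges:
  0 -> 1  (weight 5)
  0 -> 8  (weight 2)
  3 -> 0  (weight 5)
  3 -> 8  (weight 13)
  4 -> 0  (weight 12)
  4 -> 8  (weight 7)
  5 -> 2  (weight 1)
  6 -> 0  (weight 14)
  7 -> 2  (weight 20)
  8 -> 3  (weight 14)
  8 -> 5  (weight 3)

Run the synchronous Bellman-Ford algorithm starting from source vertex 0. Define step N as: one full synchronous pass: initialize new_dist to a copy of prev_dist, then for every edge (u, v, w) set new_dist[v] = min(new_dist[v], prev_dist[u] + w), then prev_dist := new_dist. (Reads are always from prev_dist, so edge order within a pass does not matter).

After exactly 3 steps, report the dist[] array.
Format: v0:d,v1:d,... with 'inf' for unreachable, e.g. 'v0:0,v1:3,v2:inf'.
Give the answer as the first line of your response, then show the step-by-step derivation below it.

v0:0,v1:5,v2:6,v3:16,v4:inf,v5:5,v6:inf,v7:inf,v8:2

step 1: dist = v0:0,v1:5,v2:inf,v3:inf,v4:inf,v5:inf,v6:inf,v7:inf,v8:2
step 2: dist = v0:0,v1:5,v2:inf,v3:16,v4:inf,v5:5,v6:inf,v7:inf,v8:2
step 3: dist = v0:0,v1:5,v2:6,v3:16,v4:inf,v5:5,v6:inf,v7:inf,v8:2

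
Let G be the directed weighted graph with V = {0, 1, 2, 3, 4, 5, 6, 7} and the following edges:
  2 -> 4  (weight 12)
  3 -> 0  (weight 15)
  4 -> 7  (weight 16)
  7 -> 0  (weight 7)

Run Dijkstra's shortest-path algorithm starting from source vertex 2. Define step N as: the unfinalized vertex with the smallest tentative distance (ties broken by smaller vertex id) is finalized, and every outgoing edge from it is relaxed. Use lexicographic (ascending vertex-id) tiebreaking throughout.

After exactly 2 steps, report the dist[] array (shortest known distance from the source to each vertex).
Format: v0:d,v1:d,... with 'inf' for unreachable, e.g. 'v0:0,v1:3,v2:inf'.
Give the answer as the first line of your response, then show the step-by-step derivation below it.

v0:inf,v1:inf,v2:0,v3:inf,v4:12,v5:inf,v6:inf,v7:28

step 1: dist = v0:inf,v1:inf,v2:0,v3:inf,v4:12,v5:inf,v6:inf,v7:inf
step 2: dist = v0:inf,v1:inf,v2:0,v3:inf,v4:12,v5:inf,v6:inf,v7:28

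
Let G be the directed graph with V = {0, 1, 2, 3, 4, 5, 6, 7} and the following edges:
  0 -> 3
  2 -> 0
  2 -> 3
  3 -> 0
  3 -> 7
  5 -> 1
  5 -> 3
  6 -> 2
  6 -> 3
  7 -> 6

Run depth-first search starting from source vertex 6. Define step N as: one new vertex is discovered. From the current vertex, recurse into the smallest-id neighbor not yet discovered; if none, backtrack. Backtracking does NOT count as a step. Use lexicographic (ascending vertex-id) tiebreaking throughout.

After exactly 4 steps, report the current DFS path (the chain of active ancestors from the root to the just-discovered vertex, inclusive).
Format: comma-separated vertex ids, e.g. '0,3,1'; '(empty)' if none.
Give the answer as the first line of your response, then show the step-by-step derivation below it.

6,2,0,3

step 1: discover 6; path=6; order=6
step 2: discover 2; path=6>2; order=6,2
step 3: discover 0; path=6>2>0; order=6,2,0
step 4: discover 3; path=6>2>0>3; order=6,2,0,3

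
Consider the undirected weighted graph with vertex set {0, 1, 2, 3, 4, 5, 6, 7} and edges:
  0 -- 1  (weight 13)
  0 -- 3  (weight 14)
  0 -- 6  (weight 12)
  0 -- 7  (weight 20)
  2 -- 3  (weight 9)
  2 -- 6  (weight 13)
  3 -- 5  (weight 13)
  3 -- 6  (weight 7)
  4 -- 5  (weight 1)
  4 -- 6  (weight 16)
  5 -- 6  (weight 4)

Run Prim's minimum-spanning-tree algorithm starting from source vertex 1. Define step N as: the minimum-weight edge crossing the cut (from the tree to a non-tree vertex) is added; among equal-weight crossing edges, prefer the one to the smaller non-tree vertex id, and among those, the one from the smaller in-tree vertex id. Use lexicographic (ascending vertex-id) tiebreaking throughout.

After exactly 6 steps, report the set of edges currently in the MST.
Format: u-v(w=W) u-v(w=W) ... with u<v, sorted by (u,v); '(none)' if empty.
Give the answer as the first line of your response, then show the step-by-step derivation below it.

0-1(w=13) 0-6(w=12) 2-3(w=9) 3-6(w=7) 4-5(w=1) 5-6(w=4)

step 1: add edge 0-1 (w=13); MST = {0-1(w=13)}
step 2: add edge 0-6 (w=12); MST = {0-1(w=13) 0-6(w=12)}
step 3: add edge 5-6 (w=4); MST = {0-1(w=13) 0-6(w=12) 5-6(w=4)}
step 4: add edge 4-5 (w=1); MST = {0-1(w=13) 0-6(w=12) 4-5(w=1) 5-6(w=4)}
step 5: add edge 3-6 (w=7); MST = {0-1(w=13) 0-6(w=12) 3-6(w=7) 4-5(w=1) 5-6(w=4)}
step 6: add edge 2-3 (w=9); MST = {0-1(w=13) 0-6(w=12) 2-3(w=9) 3-6(w=7) 4-5(w=1) 5-6(w=4)}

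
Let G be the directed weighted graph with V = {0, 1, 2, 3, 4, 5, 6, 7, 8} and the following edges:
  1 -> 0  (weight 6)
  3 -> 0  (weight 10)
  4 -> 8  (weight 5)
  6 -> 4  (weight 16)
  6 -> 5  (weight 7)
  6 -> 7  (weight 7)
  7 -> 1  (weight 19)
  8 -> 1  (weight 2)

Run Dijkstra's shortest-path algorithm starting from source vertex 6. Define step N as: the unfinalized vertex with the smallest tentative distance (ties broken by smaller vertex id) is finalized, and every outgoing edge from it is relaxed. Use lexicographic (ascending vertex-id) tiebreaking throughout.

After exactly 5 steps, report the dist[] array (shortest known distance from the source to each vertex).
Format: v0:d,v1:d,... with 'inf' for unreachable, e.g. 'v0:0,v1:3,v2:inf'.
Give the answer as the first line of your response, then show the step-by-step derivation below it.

v0:inf,v1:23,v2:inf,v3:inf,v4:16,v5:7,v6:0,v7:7,v8:21

step 1: dist = v0:inf,v1:inf,v2:inf,v3:inf,v4:16,v5:7,v6:0,v7:7,v8:inf
step 2: dist = v0:inf,v1:inf,v2:inf,v3:inf,v4:16,v5:7,v6:0,v7:7,v8:inf
step 3: dist = v0:inf,v1:26,v2:inf,v3:inf,v4:16,v5:7,v6:0,v7:7,v8:inf
step 4: dist = v0:inf,v1:26,v2:inf,v3:inf,v4:16,v5:7,v6:0,v7:7,v8:21
step 5: dist = v0:inf,v1:23,v2:inf,v3:inf,v4:16,v5:7,v6:0,v7:7,v8:21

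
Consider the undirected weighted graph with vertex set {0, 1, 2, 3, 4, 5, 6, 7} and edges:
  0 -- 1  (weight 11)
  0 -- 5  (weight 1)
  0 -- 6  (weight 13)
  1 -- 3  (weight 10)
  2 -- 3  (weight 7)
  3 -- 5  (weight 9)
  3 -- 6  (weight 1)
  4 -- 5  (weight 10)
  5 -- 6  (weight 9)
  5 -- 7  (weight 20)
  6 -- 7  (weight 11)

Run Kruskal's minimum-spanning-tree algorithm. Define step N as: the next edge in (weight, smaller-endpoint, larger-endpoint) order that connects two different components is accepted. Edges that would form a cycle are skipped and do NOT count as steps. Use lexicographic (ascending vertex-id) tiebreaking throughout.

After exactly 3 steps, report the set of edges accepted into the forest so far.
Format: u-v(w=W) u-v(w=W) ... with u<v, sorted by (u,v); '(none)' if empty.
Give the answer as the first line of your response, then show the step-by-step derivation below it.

0-5(w=1) 2-3(w=7) 3-6(w=1)

step 1: add edge 0-5 (w=1); MST = {0-5(w=1)}
step 2: add edge 3-6 (w=1); MST = {0-5(w=1) 3-6(w=1)}
step 3: add edge 2-3 (w=7); MST = {0-5(w=1) 2-3(w=7) 3-6(w=1)}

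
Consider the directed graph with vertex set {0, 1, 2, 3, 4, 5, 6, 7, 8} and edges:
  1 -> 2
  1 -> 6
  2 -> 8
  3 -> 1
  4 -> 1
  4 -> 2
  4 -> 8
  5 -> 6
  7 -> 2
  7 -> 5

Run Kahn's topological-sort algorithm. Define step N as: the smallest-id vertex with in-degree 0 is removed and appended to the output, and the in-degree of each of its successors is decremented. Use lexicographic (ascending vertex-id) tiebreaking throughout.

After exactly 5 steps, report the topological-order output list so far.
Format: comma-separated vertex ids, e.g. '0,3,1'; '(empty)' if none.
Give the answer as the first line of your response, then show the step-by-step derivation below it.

0,3,4,1,7

step 1: output 0; order=[0]; indeg=(0,2,3,0,0,1,2,0,2)
step 2: output 3; order=[0,3]; indeg=(0,1,3,0,0,1,2,0,2)
step 3: output 4; order=[0,3,4]; indeg=(0,0,2,0,0,1,2,0,1)
step 4: output 1; order=[0,3,4,1]; indeg=(0,0,1,0,0,1,1,0,1)
step 5: output 7; order=[0,3,4,1,7]; indeg=(0,0,0,0,0,0,1,0,1)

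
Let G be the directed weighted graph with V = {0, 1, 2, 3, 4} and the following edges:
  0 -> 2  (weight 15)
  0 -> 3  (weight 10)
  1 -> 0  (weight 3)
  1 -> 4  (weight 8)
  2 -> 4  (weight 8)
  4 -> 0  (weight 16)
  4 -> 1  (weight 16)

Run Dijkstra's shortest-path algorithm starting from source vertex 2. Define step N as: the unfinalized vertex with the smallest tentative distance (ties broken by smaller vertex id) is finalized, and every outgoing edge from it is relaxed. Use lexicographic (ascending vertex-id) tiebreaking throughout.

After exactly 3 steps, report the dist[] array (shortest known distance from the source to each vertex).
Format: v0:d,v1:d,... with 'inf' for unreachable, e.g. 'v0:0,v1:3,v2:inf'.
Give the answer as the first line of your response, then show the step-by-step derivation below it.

v0:24,v1:24,v2:0,v3:34,v4:8

step 1: dist = v0:inf,v1:inf,v2:0,v3:inf,v4:8
step 2: dist = v0:24,v1:24,v2:0,v3:inf,v4:8
step 3: dist = v0:24,v1:24,v2:0,v3:34,v4:8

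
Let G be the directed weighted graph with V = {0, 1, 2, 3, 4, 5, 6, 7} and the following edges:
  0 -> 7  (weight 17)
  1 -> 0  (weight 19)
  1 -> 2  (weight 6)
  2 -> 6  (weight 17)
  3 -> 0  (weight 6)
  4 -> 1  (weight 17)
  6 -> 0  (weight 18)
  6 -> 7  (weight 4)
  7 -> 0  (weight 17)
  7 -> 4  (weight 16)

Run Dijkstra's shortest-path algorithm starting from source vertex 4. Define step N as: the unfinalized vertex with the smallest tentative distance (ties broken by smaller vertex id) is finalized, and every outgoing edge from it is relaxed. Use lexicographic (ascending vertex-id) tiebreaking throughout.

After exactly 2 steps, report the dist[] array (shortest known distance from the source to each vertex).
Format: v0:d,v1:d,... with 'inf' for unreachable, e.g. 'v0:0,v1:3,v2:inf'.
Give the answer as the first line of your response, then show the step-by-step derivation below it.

v0:36,v1:17,v2:23,v3:inf,v4:0,v5:inf,v6:inf,v7:inf

step 1: dist = v0:inf,v1:17,v2:inf,v3:inf,v4:0,v5:inf,v6:inf,v7:inf
step 2: dist = v0:36,v1:17,v2:23,v3:inf,v4:0,v5:inf,v6:inf,v7:inf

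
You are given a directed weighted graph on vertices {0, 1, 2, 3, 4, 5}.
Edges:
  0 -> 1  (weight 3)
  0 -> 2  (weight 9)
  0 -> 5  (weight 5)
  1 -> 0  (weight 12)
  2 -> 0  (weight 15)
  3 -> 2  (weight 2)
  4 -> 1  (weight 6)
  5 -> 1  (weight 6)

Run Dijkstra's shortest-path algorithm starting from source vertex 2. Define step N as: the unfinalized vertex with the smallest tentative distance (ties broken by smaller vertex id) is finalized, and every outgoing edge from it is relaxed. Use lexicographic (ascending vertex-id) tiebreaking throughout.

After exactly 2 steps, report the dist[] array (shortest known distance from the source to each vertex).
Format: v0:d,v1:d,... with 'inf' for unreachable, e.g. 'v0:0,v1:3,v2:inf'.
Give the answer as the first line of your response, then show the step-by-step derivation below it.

v0:15,v1:18,v2:0,v3:inf,v4:inf,v5:20

step 1: dist = v0:15,v1:inf,v2:0,v3:inf,v4:inf,v5:inf
step 2: dist = v0:15,v1:18,v2:0,v3:inf,v4:inf,v5:20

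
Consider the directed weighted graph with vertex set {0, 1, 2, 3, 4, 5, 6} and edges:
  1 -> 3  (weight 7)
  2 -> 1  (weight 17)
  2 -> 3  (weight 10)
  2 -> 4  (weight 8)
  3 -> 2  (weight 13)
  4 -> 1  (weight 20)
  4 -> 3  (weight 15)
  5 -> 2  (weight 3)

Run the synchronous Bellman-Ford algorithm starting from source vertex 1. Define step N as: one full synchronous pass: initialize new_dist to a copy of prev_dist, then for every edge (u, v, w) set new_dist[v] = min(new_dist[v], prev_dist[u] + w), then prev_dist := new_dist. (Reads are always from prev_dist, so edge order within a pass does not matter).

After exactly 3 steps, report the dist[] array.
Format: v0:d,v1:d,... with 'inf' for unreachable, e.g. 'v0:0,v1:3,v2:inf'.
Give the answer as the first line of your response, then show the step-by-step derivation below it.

v0:inf,v1:0,v2:20,v3:7,v4:28,v5:inf,v6:inf

step 1: dist = v0:inf,v1:0,v2:inf,v3:7,v4:inf,v5:inf,v6:inf
step 2: dist = v0:inf,v1:0,v2:20,v3:7,v4:inf,v5:inf,v6:inf
step 3: dist = v0:inf,v1:0,v2:20,v3:7,v4:28,v5:inf,v6:inf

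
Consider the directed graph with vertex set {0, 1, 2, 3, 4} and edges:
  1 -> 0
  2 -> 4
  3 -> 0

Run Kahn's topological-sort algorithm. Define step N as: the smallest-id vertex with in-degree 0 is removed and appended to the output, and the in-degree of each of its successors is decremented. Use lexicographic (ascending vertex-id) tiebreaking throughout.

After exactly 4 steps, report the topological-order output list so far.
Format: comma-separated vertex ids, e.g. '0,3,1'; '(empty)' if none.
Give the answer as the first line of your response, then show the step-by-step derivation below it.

1,2,3,0

step 1: output 1; order=[1]; indeg=(1,0,0,0,1)
step 2: output 2; order=[1,2]; indeg=(1,0,0,0,0)
step 3: output 3; order=[1,2,3]; indeg=(0,0,0,0,0)
step 4: output 0; order=[1,2,3,0]; indeg=(0,0,0,0,0)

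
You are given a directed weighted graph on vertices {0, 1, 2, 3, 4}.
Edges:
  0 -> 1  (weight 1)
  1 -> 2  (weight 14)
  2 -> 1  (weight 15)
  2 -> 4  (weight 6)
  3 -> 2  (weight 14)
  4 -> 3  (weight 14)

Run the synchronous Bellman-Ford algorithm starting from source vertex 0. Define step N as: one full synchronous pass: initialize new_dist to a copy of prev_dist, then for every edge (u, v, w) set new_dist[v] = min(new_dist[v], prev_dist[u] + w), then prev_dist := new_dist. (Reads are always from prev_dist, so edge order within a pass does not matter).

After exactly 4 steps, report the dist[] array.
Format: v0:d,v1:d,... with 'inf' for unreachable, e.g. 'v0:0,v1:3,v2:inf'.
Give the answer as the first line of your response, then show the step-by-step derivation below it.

v0:0,v1:1,v2:15,v3:35,v4:21

step 1: dist = v0:0,v1:1,v2:inf,v3:inf,v4:inf
step 2: dist = v0:0,v1:1,v2:15,v3:inf,v4:inf
step 3: dist = v0:0,v1:1,v2:15,v3:inf,v4:21
step 4: dist = v0:0,v1:1,v2:15,v3:35,v4:21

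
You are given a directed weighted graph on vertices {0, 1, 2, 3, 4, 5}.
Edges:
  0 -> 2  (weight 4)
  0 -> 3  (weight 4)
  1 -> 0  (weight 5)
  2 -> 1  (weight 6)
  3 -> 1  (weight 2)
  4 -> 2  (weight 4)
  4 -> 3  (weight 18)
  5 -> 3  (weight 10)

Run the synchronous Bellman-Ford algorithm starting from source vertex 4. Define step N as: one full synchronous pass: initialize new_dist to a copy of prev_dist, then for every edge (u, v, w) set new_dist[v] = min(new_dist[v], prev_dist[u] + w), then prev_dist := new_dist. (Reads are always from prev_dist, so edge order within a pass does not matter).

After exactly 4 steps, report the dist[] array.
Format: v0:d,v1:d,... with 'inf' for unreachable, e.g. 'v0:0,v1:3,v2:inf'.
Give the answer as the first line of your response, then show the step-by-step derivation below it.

v0:15,v1:10,v2:4,v3:18,v4:0,v5:inf

step 1: dist = v0:inf,v1:inf,v2:4,v3:18,v4:0,v5:inf
step 2: dist = v0:inf,v1:10,v2:4,v3:18,v4:0,v5:inf
step 3: dist = v0:15,v1:10,v2:4,v3:18,v4:0,v5:inf
step 4: dist = v0:15,v1:10,v2:4,v3:18,v4:0,v5:inf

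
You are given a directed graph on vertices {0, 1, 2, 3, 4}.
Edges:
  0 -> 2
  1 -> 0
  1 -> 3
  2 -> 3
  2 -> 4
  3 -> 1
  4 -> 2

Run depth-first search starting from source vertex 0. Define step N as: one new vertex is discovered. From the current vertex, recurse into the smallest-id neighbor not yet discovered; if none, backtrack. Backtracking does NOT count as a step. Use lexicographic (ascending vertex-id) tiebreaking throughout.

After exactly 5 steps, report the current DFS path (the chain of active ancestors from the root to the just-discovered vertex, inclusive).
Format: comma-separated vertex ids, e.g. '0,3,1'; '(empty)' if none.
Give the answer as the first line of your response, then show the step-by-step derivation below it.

0,2,4

step 1: discover 0; path=0; order=0
step 2: discover 2; path=0>2; order=0,2
step 3: discover 3; path=0>2>3; order=0,2,3
step 4: discover 1; path=0>2>3>1; order=0,2,3,1
step 5: discover 4; path=0>2>4; order=0,2,3,1,4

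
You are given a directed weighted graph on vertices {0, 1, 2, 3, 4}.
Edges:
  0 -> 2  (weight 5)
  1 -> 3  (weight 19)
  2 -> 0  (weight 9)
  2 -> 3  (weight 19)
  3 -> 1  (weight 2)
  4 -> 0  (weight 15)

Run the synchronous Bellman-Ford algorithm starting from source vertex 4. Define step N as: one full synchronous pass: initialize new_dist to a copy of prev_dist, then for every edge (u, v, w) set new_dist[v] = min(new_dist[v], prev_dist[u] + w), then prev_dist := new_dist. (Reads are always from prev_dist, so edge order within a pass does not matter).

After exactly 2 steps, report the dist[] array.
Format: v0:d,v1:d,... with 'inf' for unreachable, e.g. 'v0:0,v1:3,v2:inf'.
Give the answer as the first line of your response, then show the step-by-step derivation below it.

v0:15,v1:inf,v2:20,v3:inf,v4:0

step 1: dist = v0:15,v1:inf,v2:inf,v3:inf,v4:0
step 2: dist = v0:15,v1:inf,v2:20,v3:inf,v4:0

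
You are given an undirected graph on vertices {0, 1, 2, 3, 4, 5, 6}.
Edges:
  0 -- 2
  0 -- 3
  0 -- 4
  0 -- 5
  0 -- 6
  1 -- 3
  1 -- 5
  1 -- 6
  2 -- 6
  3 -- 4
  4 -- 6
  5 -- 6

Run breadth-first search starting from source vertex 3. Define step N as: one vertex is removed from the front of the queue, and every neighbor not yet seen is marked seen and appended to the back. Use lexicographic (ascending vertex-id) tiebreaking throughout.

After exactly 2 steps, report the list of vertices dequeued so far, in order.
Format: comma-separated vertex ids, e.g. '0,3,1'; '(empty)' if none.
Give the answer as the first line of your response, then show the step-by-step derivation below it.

3,0

step 1: dequeue 3; queue=[0,1,4]; order=3
step 2: dequeue 0; queue=[1,4,2,5,6]; order=3,0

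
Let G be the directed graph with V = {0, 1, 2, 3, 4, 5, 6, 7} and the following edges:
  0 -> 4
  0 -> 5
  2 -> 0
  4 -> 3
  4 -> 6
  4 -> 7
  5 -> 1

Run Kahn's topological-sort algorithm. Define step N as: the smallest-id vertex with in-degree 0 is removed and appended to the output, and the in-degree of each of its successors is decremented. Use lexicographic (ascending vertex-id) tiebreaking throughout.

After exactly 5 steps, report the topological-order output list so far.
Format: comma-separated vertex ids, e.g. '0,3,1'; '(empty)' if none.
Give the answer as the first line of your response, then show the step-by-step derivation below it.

2,0,4,3,5

step 1: output 2; order=[2]; indeg=(0,1,0,1,1,1,1,1)
step 2: output 0; order=[2,0]; indeg=(0,1,0,1,0,0,1,1)
step 3: output 4; order=[2,0,4]; indeg=(0,1,0,0,0,0,0,0)
step 4: output 3; order=[2,0,4,3]; indeg=(0,1,0,0,0,0,0,0)
step 5: output 5; order=[2,0,4,3,5]; indeg=(0,0,0,0,0,0,0,0)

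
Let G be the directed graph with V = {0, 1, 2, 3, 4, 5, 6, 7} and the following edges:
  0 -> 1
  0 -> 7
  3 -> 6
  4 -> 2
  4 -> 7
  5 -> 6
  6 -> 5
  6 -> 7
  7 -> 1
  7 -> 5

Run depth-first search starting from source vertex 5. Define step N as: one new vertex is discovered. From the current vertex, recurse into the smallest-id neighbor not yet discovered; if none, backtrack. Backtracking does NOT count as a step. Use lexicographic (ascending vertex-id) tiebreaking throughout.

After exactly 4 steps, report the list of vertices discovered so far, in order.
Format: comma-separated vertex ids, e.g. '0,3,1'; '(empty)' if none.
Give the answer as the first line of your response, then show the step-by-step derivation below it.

5,6,7,1

step 1: discover 5; path=5; order=5
step 2: discover 6; path=5>6; order=5,6
step 3: discover 7; path=5>6>7; order=5,6,7
step 4: discover 1; path=5>6>7>1; order=5,6,7,1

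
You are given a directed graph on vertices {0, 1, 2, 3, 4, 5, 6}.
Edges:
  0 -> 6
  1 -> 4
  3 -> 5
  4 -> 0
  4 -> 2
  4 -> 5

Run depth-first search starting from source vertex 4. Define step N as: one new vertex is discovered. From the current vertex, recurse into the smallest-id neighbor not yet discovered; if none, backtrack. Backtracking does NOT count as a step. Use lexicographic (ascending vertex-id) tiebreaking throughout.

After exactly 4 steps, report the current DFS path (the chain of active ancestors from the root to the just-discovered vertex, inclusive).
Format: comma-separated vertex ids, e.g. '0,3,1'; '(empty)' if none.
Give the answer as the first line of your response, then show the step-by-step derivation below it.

4,2

step 1: discover 4; path=4; order=4
step 2: discover 0; path=4>0; order=4,0
step 3: discover 6; path=4>0>6; order=4,0,6
step 4: discover 2; path=4>2; order=4,0,6,2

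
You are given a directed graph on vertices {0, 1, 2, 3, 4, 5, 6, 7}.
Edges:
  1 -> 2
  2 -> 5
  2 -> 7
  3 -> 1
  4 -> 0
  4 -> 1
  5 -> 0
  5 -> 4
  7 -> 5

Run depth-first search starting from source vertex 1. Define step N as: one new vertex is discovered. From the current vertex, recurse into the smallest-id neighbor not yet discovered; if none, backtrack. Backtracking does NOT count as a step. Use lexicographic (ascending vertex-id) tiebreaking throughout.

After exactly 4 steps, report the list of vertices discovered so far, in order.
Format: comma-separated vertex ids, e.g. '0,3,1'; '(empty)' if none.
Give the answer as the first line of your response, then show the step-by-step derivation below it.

1,2,5,0

step 1: discover 1; path=1; order=1
step 2: discover 2; path=1>2; order=1,2
step 3: discover 5; path=1>2>5; order=1,2,5
step 4: discover 0; path=1>2>5>0; order=1,2,5,0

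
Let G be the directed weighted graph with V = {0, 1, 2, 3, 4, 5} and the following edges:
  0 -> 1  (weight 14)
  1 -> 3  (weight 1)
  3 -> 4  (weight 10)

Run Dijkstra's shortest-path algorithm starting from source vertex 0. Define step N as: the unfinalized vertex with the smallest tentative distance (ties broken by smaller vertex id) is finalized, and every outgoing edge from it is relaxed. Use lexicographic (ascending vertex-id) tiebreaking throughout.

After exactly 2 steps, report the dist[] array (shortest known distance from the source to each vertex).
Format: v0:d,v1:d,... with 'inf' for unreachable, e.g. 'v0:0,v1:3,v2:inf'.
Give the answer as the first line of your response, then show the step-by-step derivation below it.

v0:0,v1:14,v2:inf,v3:15,v4:inf,v5:inf

step 1: dist = v0:0,v1:14,v2:inf,v3:inf,v4:inf,v5:inf
step 2: dist = v0:0,v1:14,v2:inf,v3:15,v4:inf,v5:inf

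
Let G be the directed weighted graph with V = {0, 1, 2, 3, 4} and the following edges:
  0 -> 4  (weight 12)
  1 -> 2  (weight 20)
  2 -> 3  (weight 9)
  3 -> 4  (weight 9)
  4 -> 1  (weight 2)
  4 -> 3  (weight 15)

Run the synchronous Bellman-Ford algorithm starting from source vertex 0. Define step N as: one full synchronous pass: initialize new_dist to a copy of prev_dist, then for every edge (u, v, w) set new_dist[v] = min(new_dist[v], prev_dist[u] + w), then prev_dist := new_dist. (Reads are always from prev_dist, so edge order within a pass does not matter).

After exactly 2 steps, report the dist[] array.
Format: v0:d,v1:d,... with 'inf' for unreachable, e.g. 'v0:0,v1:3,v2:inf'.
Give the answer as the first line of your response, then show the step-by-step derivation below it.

v0:0,v1:14,v2:inf,v3:27,v4:12

step 1: dist = v0:0,v1:inf,v2:inf,v3:inf,v4:12
step 2: dist = v0:0,v1:14,v2:inf,v3:27,v4:12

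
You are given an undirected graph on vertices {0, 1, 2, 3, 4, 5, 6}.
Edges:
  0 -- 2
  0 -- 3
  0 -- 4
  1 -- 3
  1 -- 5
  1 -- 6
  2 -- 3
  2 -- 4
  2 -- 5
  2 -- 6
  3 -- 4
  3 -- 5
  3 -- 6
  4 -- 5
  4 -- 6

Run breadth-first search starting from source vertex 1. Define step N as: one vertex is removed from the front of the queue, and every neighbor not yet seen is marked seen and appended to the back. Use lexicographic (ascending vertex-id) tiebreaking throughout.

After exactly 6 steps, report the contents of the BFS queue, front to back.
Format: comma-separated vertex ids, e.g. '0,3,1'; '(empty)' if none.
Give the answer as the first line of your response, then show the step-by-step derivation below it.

4

step 1: dequeue 1; queue=[3,5,6]; order=1
step 2: dequeue 3; queue=[5,6,0,2,4]; order=1,3
step 3: dequeue 5; queue=[6,0,2,4]; order=1,3,5
step 4: dequeue 6; queue=[0,2,4]; order=1,3,5,6
step 5: dequeue 0; queue=[2,4]; order=1,3,5,6,0
step 6: dequeue 2; queue=[4]; order=1,3,5,6,0,2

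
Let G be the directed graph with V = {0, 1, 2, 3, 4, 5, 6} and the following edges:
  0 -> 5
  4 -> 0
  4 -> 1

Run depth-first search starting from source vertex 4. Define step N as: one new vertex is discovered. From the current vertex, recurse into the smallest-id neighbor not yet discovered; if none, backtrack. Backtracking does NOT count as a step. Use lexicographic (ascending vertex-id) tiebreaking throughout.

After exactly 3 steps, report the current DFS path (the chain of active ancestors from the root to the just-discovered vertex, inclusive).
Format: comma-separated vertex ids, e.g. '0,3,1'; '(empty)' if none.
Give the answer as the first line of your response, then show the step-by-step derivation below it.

4,0,5

step 1: discover 4; path=4; order=4
step 2: discover 0; path=4>0; order=4,0
step 3: discover 5; path=4>0>5; order=4,0,5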